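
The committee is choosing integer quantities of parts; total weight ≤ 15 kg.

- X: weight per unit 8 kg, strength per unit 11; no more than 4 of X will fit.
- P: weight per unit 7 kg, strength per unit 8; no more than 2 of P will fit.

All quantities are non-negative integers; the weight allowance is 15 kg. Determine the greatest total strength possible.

19

X has the best ratio (11/8); taking only X gives at most 1×11 = 11 (stopped by the weight limit).
Mixing does better — 1×X and 1×P: weight 15 ≤ 15, strength 1·11 + 1·8 = 19.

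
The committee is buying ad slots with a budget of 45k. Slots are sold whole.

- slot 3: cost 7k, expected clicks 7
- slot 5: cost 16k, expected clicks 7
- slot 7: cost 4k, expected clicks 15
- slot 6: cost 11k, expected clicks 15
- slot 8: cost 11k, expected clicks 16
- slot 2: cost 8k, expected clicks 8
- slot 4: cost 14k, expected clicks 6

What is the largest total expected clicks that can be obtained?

61

Take slot 3, slot 7, slot 6, slot 8, and slot 2: cost 7 + 4 + 11 + 11 + 8 = 41 ≤ 45, expected clicks 7 + 15 + 15 + 16 + 8 = 61.
No other feasible combination does better.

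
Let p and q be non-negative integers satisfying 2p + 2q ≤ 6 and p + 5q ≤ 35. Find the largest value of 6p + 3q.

(p,q)=(3,0): 2·3+2·0=6≤6, 1·3+5·0=3≤35, objective 18.
(p,q)=(2,1): 2·2+2·1=6≤6, 1·2+5·1=7≤35, objective 15.
(p,q)=(2,0): 2·2+2·0=4≤6, 1·2+5·0=2≤35, objective 12.
No feasible integer point exceeds 18.

18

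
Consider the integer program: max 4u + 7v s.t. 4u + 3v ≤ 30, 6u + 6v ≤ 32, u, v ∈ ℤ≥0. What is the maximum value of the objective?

(u,v)=(0,5): 4·0+3·5=15≤30, 6·0+6·5=30≤32, objective 35.
(u,v)=(1,4): 4·1+3·4=16≤30, 6·1+6·4=30≤32, objective 32.
The best lattice point is (0,5), giving 35.

35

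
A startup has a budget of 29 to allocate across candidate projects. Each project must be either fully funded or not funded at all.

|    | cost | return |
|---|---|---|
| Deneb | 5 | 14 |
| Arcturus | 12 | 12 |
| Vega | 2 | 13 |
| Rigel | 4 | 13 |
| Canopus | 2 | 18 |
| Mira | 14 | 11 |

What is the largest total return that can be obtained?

70

Deneb + Vega + Rigel + Canopus + Mira: cost 5 + 2 + 4 + 2 + 14 = 27 ≤ 29, return 14 + 13 + 13 + 18 + 11 = 69.
Deneb + Vega + Rigel + Canopus: cost 5 + 2 + 4 + 2 = 13 ≤ 29, return 14 + 13 + 13 + 18 = 58.
Deneb + Arcturus + Vega + Rigel + Canopus: cost 5 + 12 + 2 + 4 + 2 = 25 ≤ 29, return 14 + 12 + 13 + 13 + 18 = 70.
Best is Deneb, Arcturus, Vega, Rigel, and Canopus with total return 70.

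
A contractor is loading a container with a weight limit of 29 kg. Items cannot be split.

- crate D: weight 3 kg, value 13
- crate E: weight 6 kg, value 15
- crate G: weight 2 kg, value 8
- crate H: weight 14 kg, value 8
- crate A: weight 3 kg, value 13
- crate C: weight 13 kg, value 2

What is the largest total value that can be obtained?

57

crate D + crate E + crate G + crate A + crate C: weight 3 + 6 + 2 + 3 + 13 = 27 ≤ 29, value 13 + 15 + 8 + 13 + 2 = 51.
crate D + crate E + crate G + crate A: weight 3 + 6 + 2 + 3 = 14 ≤ 29, value 13 + 15 + 8 + 13 = 49.
crate D + crate E + crate G + crate H + crate A: weight 3 + 6 + 2 + 14 + 3 = 28 ≤ 29, value 13 + 15 + 8 + 8 + 13 = 57.
Best is crate D, crate E, crate G, crate H, and crate A with total value 57.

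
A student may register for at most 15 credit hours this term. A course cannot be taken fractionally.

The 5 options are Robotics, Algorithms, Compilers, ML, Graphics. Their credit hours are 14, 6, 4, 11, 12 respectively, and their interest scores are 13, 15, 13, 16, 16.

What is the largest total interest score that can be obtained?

Allowing fractional choices, the relaxed optimum would be about 35.3, but courses are indivisible.
ML: credit hours 11 ≤ 15, interest score 16.
Compilers + ML: credit hours 4 + 11 = 15 ≤ 15, interest score 13 + 16 = 29.
Algorithms + Compilers: credit hours 6 + 4 = 10 ≤ 15, interest score 15 + 13 = 28.
Best is Compilers and ML with total interest score 29.

29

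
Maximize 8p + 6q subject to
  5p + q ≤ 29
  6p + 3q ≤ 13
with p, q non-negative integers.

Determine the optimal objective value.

24

The continuous relaxation peaks at (0, 4.33) with value 26.00; rounding to a feasible lattice point costs some objective.
(p,q)=(0,4): 5·0+1·4=4≤29, 6·0+3·4=12≤13, objective 24.
(p,q)=(0,3): 5·0+1·3=3≤29, 6·0+3·3=9≤13, objective 18.
Maximum is 24 at (p,q)=(0,4).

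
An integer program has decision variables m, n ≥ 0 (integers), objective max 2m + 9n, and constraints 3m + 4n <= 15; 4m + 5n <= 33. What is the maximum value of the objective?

29

(m,n)=(1,3): 3·1+4·3=15≤15, 4·1+5·3=19≤33, objective 29.
(m,n)=(0,3): 3·0+4·3=12≤15, 4·0+5·3=15≤33, objective 27.
(m,n)=(2,2): 3·2+4·2=14≤15, 4·2+5·2=18≤33, objective 22.
(m,n)=(1,2): 3·1+4·2=11≤15, 4·1+5·2=14≤33, objective 20.
Maximum is 29 at (m,n)=(1,3).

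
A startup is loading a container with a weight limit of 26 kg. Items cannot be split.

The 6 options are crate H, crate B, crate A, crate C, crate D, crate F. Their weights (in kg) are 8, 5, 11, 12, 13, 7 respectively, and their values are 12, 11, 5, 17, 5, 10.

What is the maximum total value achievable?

crate B + crate C + crate F: weight 5 + 12 + 7 = 24 ≤ 26, value 11 + 17 + 10 = 38.
crate H + crate B + crate F: weight 8 + 5 + 7 = 20 ≤ 26, value 12 + 11 + 10 = 33.
crate H + crate B + crate C: weight 8 + 5 + 12 = 25 ≤ 26, value 12 + 11 + 17 = 40.
Best is crate H, crate B, and crate C with total value 40.

40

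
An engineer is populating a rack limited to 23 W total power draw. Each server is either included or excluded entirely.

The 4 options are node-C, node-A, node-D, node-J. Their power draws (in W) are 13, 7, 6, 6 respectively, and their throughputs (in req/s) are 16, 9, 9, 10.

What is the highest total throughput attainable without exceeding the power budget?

This is an integer program with binary decision variables.
Take node-A, node-D, and node-J: power draw 7 + 6 + 6 = 19 ≤ 23, throughput 9 + 9 + 10 = 28.
No other feasible combination does better.

28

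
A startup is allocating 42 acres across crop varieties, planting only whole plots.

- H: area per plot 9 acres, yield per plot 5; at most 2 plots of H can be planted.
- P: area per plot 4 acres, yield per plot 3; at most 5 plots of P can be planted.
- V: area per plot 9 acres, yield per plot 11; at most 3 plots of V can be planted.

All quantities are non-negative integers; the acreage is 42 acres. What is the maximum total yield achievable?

Take 3×P and 3×V: area 39 ≤ 42, yield 3·3 + 3·11 = 42.
V has the best ratio (11/9) and is taken to its limit of 3; remaining capacity is filled optimally with the others.

42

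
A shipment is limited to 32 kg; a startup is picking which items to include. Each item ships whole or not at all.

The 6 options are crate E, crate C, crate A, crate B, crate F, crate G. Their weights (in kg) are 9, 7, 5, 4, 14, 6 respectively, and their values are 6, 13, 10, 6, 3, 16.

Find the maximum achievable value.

crate E + crate C + crate A + crate B + crate G: weight 9 + 7 + 5 + 4 + 6 = 31 ≤ 32, value 6 + 13 + 10 + 6 + 16 = 51.
crate C + crate A + crate B + crate G: weight 7 + 5 + 4 + 6 = 22 ≤ 32, value 13 + 10 + 6 + 16 = 45.
Best is crate E, crate C, crate A, crate B, and crate G with total value 51.

51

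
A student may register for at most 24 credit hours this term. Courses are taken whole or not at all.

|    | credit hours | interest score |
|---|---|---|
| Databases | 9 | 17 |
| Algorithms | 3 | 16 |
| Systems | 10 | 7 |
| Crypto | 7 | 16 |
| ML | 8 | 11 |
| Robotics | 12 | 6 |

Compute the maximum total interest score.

Databases + Algorithms + ML: credit hours 9 + 3 + 8 = 20 ≤ 24, interest score 17 + 16 + 11 = 44.
Databases + Algorithms + Crypto: credit hours 9 + 3 + 7 = 19 ≤ 24, interest score 17 + 16 + 16 = 49.
Databases + Crypto + ML: credit hours 9 + 7 + 8 = 24 ≤ 24, interest score 17 + 16 + 11 = 44.
Best is Databases, Algorithms, and Crypto with total interest score 49.

49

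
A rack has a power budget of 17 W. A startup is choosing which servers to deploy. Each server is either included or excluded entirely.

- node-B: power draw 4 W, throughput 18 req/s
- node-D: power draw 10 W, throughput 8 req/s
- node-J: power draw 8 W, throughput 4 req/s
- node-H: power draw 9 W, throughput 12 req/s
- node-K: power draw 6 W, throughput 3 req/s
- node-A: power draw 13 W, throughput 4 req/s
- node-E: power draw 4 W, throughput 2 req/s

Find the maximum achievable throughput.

32

Allowing fractional choices, the relaxed optimum would be about 33.2, but servers are indivisible.
node-B + node-H + node-E: power draw 4 + 9 + 4 = 17 ≤ 17, throughput 18 + 12 + 2 = 32.
node-B + node-H: power draw 4 + 9 = 13 ≤ 17, throughput 18 + 12 = 30.
Best is node-B, node-H, and node-E with total throughput 32.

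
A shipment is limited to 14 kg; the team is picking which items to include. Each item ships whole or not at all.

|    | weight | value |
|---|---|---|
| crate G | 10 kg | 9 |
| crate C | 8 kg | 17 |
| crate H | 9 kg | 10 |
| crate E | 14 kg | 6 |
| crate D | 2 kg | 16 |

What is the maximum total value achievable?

crate C + crate D: weight 8 + 2 = 10 ≤ 14, value 17 + 16 = 33.
crate H + crate D: weight 9 + 2 = 11 ≤ 14, value 10 + 16 = 26.
Best is crate C and crate D with total value 33.

33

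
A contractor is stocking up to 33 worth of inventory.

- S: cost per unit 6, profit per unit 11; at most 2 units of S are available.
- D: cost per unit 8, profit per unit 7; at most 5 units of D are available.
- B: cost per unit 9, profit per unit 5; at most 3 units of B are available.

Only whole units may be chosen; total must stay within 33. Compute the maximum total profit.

36

S has the best ratio (11/6); taking only S gives at most 2×11 = 22 (stopped by the supply cap of 2).
Mixing does better — 2×S and 2×D: cost 28 ≤ 33, profit 2·11 + 2·7 = 36.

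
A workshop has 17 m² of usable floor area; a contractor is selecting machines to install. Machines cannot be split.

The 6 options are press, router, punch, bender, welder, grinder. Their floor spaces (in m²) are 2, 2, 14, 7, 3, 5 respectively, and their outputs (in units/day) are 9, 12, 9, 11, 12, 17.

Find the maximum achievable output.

52

Take router, bender, welder, and grinder: floor space 2 + 7 + 3 + 5 = 17 ≤ 17, output 12 + 11 + 12 + 17 = 52.
No other feasible combination does better.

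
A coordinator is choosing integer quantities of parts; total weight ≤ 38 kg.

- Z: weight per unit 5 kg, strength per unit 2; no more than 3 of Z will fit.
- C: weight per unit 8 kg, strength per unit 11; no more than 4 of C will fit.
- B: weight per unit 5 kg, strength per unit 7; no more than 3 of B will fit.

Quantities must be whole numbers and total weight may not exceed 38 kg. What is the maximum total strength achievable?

51

This is a bounded integer knapsack.
4×C and 1×B: weight 37 ≤ 38, strength 4·11 + 1·7 = 51.
3×C and 2×B: weight 34 ≤ 38, strength 3·11 + 2·7 = 47.
Best is 51.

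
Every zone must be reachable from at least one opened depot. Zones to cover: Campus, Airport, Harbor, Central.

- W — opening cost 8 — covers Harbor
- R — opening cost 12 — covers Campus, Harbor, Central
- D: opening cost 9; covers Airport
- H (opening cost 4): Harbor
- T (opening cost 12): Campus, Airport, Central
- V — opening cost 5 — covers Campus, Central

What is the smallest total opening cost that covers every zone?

The greedy cost-per-new-zone heuristic would pick V, H, and D for 18, but a cheaper cover exists.
Choose H and T: together they cover Campus, Airport, Harbor, Central — every zone.
Total opening cost: 4 + 12 = 16.
No cover costs less than 16.

16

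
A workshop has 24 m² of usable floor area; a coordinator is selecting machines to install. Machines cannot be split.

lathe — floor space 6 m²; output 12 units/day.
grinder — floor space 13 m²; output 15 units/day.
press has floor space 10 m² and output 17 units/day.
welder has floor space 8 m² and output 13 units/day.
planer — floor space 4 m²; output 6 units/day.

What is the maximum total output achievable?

press + welder + planer: floor space 10 + 8 + 4 = 22 ≤ 24, output 17 + 13 + 6 = 36.
lathe + press + welder: floor space 6 + 10 + 8 = 24 ≤ 24, output 12 + 17 + 13 = 42.
Best is lathe, press, and welder with total output 42.

42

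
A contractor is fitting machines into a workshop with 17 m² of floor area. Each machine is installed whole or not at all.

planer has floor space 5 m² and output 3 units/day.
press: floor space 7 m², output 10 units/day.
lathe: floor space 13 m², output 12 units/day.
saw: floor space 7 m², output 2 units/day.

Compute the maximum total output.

13

planer + press: floor space 5 + 7 = 12 ≤ 17, output 3 + 10 = 13.
press + saw: floor space 7 + 7 = 14 ≤ 17, output 10 + 2 = 12.
lathe: floor space 13 ≤ 17, output 12.
Best is planer and press with total output 13.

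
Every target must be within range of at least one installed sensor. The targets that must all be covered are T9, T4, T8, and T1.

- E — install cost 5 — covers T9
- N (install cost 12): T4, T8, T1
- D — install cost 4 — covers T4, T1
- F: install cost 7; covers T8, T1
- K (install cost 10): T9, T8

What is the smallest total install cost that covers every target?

Choose D and K: together they cover T9, T4, T8, T1 — every target.
Total install cost: 4 + 10 = 14.

14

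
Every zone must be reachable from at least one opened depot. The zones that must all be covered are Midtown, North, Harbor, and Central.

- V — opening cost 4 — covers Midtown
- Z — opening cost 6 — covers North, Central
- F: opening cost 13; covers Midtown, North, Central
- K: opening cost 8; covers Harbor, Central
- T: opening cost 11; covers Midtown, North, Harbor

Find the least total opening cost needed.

This is an integer covering problem.
The greedy cost-per-new-zone heuristic would pick Z, V, and K for 18, but a cheaper cover exists.
Choose Z and T: together they cover Midtown, North, Harbor, Central — every zone.
Total opening cost: 6 + 11 = 17.
No cover costs less than 17.

17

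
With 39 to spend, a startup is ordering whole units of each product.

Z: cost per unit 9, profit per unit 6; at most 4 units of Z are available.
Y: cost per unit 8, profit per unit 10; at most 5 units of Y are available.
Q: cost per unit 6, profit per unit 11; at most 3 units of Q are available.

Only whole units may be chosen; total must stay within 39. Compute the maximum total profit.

Take 2×Y and 3×Q: cost 34 ≤ 39, profit 2·10 + 3·11 = 53.
Q has the best ratio (11/6) and is taken to its limit of 3; remaining capacity is filled optimally with the others.

53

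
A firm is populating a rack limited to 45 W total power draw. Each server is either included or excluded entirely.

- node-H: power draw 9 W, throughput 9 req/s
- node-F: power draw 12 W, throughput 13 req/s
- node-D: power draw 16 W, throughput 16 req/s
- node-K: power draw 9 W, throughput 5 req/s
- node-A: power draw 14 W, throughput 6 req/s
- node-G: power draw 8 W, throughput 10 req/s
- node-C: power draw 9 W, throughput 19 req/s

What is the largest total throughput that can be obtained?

node-F + node-D + node-G + node-C: power draw 12 + 16 + 8 + 9 = 45 ≤ 45, throughput 13 + 16 + 10 + 19 = 58.
node-H + node-D + node-G + node-C: power draw 9 + 16 + 8 + 9 = 42 ≤ 45, throughput 9 + 16 + 10 + 19 = 54.
node-H + node-F + node-G + node-C: power draw 9 + 12 + 8 + 9 = 38 ≤ 45, throughput 9 + 13 + 10 + 19 = 51.
Best is node-F, node-D, node-G, and node-C with total throughput 58.

58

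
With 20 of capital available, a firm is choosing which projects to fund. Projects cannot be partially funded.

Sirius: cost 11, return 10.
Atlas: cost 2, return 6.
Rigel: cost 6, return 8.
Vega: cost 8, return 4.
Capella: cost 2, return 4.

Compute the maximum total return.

This is a 0-1 knapsack instance.
Allowing fractional choices, the relaxed optimum would be about 27.1, but projects are indivisible.
Atlas + Rigel + Vega + Capella: cost 2 + 6 + 8 + 2 = 18 ≤ 20, return 6 + 8 + 4 + 4 = 22.
Sirius + Atlas + Rigel: cost 11 + 2 + 6 = 19 ≤ 20, return 10 + 6 + 8 = 24.
Best is Sirius, Atlas, and Rigel with total return 24.

24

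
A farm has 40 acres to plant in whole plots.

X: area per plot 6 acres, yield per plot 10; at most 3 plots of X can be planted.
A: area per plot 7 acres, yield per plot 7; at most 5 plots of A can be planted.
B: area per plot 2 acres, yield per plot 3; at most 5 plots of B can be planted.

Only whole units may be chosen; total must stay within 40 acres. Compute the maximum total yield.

56

This is a bounded integer knapsack.
X has the best ratio (10/6); taking only X gives at most 3×10 = 30 (stopped by the supply cap of 3).
Mixing does better — 3×X, 2×A, and 4×B: area 40 ≤ 40, yield 3·10 + 2·7 + 4·3 = 56.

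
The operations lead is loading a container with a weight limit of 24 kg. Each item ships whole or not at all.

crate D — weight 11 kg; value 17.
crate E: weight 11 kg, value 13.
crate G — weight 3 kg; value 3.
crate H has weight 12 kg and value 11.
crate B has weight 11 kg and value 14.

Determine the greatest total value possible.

Allowing fractional choices, the relaxed optimum would be about 33.4, but items are indivisible.
crate D + crate H: weight 11 + 12 = 23 ≤ 24, value 17 + 11 = 28.
crate D + crate E: weight 11 + 11 = 22 ≤ 24, value 17 + 13 = 30.
crate D + crate B: weight 11 + 11 = 22 ≤ 24, value 17 + 14 = 31.
Best is crate D and crate B with total value 31.

31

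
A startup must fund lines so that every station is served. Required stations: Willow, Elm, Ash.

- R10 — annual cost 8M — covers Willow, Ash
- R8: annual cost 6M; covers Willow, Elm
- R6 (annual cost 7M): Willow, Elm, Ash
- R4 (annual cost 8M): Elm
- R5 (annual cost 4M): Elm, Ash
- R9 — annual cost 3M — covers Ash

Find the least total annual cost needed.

The greedy cost-per-new-station heuristic would pick R5 and R8 for 10, but a cheaper cover exists.
R6 alone covers Willow, Elm, Ash — every station.
Total annual cost: 7.
No cover costs less than 7.

7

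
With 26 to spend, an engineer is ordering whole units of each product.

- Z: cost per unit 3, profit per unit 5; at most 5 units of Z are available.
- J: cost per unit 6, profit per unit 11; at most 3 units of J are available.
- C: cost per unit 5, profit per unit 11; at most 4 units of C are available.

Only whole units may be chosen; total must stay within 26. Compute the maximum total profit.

C has the best ratio (11/5); taking only C gives at most 4×11 = 44 (stopped by the supply cap of 4).
Mixing does better — 1×J and 4×C: cost 26 ≤ 26, profit 1·11 + 4·11 = 55.

55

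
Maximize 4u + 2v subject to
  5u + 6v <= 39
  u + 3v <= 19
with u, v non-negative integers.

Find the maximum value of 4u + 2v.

28

(u,v)=(7,0) is feasible, giving 28.
(u,v)=(6,1) is feasible, giving 26.
(u,v)=(6,0) is feasible, giving 24.
No feasible integer point exceeds 28.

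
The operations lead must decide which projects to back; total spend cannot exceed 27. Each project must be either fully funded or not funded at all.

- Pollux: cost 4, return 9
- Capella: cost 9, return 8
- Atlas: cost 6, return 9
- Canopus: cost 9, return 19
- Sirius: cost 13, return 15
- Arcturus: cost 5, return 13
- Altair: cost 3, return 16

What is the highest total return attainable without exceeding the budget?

Pollux + Atlas + Canopus + Arcturus + Altair: cost 4 + 6 + 9 + 5 + 3 = 27 ≤ 27, return 9 + 9 + 19 + 13 + 16 = 66.
Pollux + Canopus + Arcturus + Altair: cost 4 + 9 + 5 + 3 = 21 ≤ 27, return 9 + 19 + 13 + 16 = 57.
Best is Pollux, Atlas, Canopus, Arcturus, and Altair with total return 66.

66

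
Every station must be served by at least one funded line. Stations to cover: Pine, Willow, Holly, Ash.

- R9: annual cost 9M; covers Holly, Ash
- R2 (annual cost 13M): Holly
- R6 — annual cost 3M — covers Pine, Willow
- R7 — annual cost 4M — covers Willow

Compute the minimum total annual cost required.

12

Choose R9 and R6: together they cover Pine, Willow, Holly, Ash — every station.
Total annual cost: 9 + 3 = 12.
No cover costs less than 12.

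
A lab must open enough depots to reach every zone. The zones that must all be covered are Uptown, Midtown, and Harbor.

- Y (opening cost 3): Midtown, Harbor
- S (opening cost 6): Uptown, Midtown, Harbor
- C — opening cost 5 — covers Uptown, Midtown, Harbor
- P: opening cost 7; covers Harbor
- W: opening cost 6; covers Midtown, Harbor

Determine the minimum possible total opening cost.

5

The greedy cost-per-new-zone heuristic would pick Y and C for 8, but a cheaper cover exists.
C alone covers Uptown, Midtown, Harbor — every zone.
Total opening cost: 5.
No cover costs less than 5.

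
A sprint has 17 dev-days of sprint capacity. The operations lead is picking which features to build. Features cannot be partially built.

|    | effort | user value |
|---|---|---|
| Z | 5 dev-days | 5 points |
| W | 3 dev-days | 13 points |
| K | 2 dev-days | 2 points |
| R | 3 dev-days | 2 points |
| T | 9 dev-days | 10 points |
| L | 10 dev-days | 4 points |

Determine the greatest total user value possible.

28

W + K + R + T: effort 3 + 2 + 3 + 9 = 17 ≤ 17, user value 13 + 2 + 2 + 10 = 27.
Z + W + T: effort 5 + 3 + 9 = 17 ≤ 17, user value 5 + 13 + 10 = 28.
Best is Z, W, and T with total user value 28.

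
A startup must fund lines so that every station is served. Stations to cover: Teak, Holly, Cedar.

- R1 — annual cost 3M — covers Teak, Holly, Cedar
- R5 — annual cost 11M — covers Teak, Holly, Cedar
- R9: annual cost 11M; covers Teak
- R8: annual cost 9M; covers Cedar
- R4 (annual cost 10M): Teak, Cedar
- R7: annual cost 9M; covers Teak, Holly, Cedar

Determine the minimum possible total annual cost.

3

R1 alone covers Teak, Holly, Cedar — every station.
Total annual cost: 3.
No cover costs less than 3.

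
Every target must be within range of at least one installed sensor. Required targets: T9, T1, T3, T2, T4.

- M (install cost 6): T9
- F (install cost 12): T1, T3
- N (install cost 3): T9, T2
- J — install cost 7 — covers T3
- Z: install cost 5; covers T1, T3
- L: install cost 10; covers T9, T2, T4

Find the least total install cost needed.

This is a weighted set-cover instance.
Choose Z and L: together they cover T9, T1, T3, T2, T4 — every target.
Total install cost: 5 + 10 = 15.

15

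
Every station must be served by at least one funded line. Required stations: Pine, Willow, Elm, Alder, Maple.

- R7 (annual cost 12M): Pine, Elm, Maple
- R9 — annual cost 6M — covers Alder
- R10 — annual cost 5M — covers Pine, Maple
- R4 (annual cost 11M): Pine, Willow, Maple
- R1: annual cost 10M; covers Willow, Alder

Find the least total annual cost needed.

This is an integer covering problem.
The greedy cost-per-new-station heuristic would pick R10, R1, and R7 for 27, but a cheaper cover exists.
Choose R7 and R1: together they cover Pine, Willow, Elm, Alder, Maple — every station.
Total annual cost: 12 + 10 = 22.
No cover costs less than 22.

22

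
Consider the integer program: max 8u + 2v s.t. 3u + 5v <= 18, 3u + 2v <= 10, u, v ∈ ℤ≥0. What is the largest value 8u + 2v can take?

24

Relaxing integrality, the LP optimum is 26.67 at (u,v) = (3.33, 0), which is not an integer point.
(u,v)=(3,0): 3·3+5·0=9≤18, 3·3+2·0=9≤10, objective 24.
(u,v)=(2,1): 3·2+5·1=11≤18, 3·2+2·1=8≤10, objective 18.
(u,v)=(2,0): 3·2+5·0=6≤18, 3·2+2·0=6≤10, objective 16.
The best lattice point is (3,0), giving 24.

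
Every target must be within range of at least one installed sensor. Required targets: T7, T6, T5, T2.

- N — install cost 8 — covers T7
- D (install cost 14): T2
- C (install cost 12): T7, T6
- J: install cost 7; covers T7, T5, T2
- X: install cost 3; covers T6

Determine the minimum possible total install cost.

Choose J and X: together they cover T7, T6, T5, T2 — every target.
Total install cost: 7 + 3 = 10.
No cover costs less than 10.

10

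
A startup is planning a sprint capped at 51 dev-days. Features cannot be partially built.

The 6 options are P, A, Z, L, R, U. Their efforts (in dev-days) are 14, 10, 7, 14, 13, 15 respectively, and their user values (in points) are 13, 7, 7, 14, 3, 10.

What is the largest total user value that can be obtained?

Take P, Z, L, and U: effort 14 + 7 + 14 + 15 = 50 ≤ 51, user value 13 + 7 + 14 + 10 = 44.
No other feasible combination does better.

44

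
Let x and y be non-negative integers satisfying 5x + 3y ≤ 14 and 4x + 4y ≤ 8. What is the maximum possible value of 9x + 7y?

18

(x,y)=(2,0): 5·2+3·0=10≤14, 4·2+4·0=8≤8, objective 18.
(x,y)=(1,1): 5·1+3·1=8≤14, 4·1+4·1=8≤8, objective 16.
(x,y)=(1,0): 5·1+3·0=5≤14, 4·1+4·0=4≤8, objective 9.
No feasible integer point exceeds 18.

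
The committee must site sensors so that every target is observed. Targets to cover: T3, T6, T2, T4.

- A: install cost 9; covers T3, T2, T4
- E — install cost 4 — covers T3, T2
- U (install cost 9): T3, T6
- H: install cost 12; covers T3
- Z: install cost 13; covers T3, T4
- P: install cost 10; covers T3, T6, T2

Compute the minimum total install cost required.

18

Choose A and U: together they cover T3, T6, T2, T4 — every target.
Total install cost: 9 + 9 = 18.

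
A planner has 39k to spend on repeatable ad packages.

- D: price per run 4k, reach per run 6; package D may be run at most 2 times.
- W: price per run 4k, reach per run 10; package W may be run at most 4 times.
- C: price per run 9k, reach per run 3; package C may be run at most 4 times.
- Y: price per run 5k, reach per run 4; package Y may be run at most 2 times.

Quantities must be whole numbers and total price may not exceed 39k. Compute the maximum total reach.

W has the best ratio (10/4); taking only W gives at most 4×10 = 40 (stopped by the supply cap of 4).
Mixing does better — 2×D, 4×W, and 2×Y: price 34 ≤ 39, reach 2·6 + 4·10 + 2·4 = 60.

60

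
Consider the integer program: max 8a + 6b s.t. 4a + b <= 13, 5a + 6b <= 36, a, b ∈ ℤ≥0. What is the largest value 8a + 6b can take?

40

The continuous relaxation peaks at (2.21, 4.16) with value 42.63; rounding to a feasible lattice point costs some objective.
(a,b)=(2,4): 4·2+1·4=12≤13, 5·2+6·4=34≤36, objective 40.
(a,b)=(1,5): 4·1+1·5=9≤13, 5·1+6·5=35≤36, objective 38.
(a,b)=(2,3): 4·2+1·3=11≤13, 5·2+6·3=28≤36, objective 34.
Maximum is 40 at (a,b)=(2,4).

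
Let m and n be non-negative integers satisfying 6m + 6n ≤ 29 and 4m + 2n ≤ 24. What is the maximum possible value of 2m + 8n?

32

The continuous relaxation peaks at (0, 4.83) with value 38.67; rounding to a feasible lattice point costs some objective.
(m,n)=(0,4): 6·0+6·4=24≤29, 4·0+2·4=8≤24, objective 32.
(m,n)=(1,3): 6·1+6·3=24≤29, 4·1+2·3=10≤24, objective 26.
The best lattice point is (0,4), giving 32.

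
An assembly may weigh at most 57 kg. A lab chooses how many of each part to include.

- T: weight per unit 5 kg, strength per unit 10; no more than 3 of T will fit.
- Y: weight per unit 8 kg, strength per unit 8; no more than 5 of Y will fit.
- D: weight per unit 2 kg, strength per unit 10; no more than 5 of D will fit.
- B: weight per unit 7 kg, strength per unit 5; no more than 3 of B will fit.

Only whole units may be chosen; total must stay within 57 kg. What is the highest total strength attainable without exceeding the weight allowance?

This is a bounded integer knapsack.
3×T, 3×Y, 5×D, and 1×B: weight 56 ≤ 57, strength 3·10 + 3·8 + 5·10 + 1·5 = 109.
3×T, 4×Y, and 5×D: weight 57 ≤ 57, strength 3·10 + 4·8 + 5·10 = 112.
Best is 112.

112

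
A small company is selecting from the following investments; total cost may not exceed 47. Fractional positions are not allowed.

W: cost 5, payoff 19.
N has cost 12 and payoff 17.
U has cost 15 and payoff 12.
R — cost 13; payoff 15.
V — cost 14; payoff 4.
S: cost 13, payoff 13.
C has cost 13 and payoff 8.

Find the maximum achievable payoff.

64

Allowing fractional choices, the relaxed optimum would be about 67.2, but investments are indivisible.
W + N + U + R: cost 5 + 12 + 15 + 13 = 45 ≤ 47, payoff 19 + 17 + 12 + 15 = 63.
W + N + R + S: cost 5 + 12 + 13 + 13 = 43 ≤ 47, payoff 19 + 17 + 15 + 13 = 64.
W + N + U + S: cost 5 + 12 + 15 + 13 = 45 ≤ 47, payoff 19 + 17 + 12 + 13 = 61.
Best is W, N, R, and S with total payoff 64.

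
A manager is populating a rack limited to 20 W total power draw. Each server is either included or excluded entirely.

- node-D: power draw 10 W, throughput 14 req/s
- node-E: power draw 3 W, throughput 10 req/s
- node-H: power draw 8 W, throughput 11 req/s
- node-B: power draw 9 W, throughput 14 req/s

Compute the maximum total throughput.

35

Take node-E, node-H, and node-B: power draw 3 + 8 + 9 = 20 ≤ 20, throughput 10 + 11 + 14 = 35.
No other feasible combination does better.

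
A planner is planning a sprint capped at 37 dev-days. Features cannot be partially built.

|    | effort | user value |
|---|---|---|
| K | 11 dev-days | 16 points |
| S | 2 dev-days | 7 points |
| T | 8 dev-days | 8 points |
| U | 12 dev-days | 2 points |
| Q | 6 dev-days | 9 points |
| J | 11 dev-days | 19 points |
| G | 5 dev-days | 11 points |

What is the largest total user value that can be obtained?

Treat it as a binary knapsack problem.
K + S + Q + J + G: effort 11 + 2 + 6 + 11 + 5 = 35 ≤ 37, user value 16 + 7 + 9 + 19 + 11 = 62.
K + S + T + J + G: effort 11 + 2 + 8 + 11 + 5 = 37 ≤ 37, user value 16 + 7 + 8 + 19 + 11 = 61.
Best is K, S, Q, J, and G with total user value 62.

62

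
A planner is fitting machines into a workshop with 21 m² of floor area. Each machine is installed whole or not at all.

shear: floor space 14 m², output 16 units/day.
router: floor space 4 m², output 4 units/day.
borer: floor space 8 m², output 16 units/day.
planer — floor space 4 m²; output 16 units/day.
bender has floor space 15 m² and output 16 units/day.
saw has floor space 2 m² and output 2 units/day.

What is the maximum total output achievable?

borer + planer + saw: floor space 8 + 4 + 2 = 14 ≤ 21, output 16 + 16 + 2 = 34.
router + borer + planer: floor space 4 + 8 + 4 = 16 ≤ 21, output 4 + 16 + 16 = 36.
router + borer + planer + saw: floor space 4 + 8 + 4 + 2 = 18 ≤ 21, output 4 + 16 + 16 + 2 = 38.
Best is router, borer, planer, and saw with total output 38.

38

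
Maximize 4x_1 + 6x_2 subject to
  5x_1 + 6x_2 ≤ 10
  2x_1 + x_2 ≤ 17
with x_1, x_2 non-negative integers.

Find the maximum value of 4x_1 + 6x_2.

8

(x_1,x_2)=(2,0) is feasible, giving 8.
(x_1,x_2)=(0,1) is feasible, giving 6.
No feasible integer point exceeds 8.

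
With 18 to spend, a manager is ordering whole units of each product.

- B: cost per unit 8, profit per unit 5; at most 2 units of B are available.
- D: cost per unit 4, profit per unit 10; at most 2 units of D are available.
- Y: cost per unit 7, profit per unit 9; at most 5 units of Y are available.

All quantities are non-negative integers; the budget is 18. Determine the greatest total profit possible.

29

2×D and 1×Y: cost 15 ≤ 18, profit 2·10 + 1·9 = 29.
1×D and 2×Y: cost 18 ≤ 18, profit 1·10 + 2·9 = 28.
Best is 29.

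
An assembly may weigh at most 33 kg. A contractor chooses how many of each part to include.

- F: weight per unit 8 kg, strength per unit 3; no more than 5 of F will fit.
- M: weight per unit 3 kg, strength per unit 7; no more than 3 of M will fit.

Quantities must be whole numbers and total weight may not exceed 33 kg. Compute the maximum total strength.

M has the best ratio (7/3); taking only M gives at most 3×7 = 21 (stopped by the supply cap of 3).
Mixing does better — 3×F and 3×M: weight 33 ≤ 33, strength 3·3 + 3·7 = 30.

30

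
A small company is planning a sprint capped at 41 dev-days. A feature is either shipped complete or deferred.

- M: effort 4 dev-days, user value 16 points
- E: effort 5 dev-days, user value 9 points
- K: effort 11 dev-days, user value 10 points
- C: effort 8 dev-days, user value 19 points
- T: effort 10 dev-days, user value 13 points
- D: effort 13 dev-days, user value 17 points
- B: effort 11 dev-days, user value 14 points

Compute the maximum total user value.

75

This is an integer program with binary decision variables.
Allowing fractional choices, the relaxed optimum would be about 75.3, but features are indivisible.
M + E + C + D + B: effort 4 + 5 + 8 + 13 + 11 = 41 ≤ 41, user value 16 + 9 + 19 + 17 + 14 = 75.
M + E + C + T + D: effort 4 + 5 + 8 + 10 + 13 = 40 ≤ 41, user value 16 + 9 + 19 + 13 + 17 = 74.
M + E + C + T + B: effort 4 + 5 + 8 + 10 + 11 = 38 ≤ 41, user value 16 + 9 + 19 + 13 + 14 = 71.
Best is M, E, C, D, and B with total user value 75.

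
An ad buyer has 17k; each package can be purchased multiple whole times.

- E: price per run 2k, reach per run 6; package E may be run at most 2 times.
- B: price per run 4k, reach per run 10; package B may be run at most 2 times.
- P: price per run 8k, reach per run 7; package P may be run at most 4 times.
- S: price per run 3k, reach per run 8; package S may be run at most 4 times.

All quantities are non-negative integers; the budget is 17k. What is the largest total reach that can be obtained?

46

E has the best ratio (6/2); taking only E gives at most 2×6 = 12 (stopped by the supply cap of 2).
Mixing does better — 2×E, 1×B, and 3×S: price 17 ≤ 17, reach 2·6 + 1·10 + 3·8 = 46.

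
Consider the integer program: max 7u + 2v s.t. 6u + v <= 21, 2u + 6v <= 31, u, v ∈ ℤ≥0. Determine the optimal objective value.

(u,v)=(3,3) is feasible, giving 27.
(u,v)=(3,2) is feasible, giving 25.
(u,v)=(2,4) is feasible, giving 22.
(u,v)=(2,3) is feasible, giving 20.
Maximum is 27 at (u,v)=(3,3).

27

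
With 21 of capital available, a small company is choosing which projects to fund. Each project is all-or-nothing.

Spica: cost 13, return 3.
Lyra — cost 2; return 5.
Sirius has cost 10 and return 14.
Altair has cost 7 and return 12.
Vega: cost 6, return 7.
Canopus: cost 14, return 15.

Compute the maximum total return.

Sirius + Altair: cost 10 + 7 = 17 ≤ 21, return 14 + 12 = 26.
Altair + Canopus: cost 7 + 14 = 21 ≤ 21, return 12 + 15 = 27.
Lyra + Sirius + Altair: cost 2 + 10 + 7 = 19 ≤ 21, return 5 + 14 + 12 = 31.
Best is Lyra, Sirius, and Altair with total return 31.

31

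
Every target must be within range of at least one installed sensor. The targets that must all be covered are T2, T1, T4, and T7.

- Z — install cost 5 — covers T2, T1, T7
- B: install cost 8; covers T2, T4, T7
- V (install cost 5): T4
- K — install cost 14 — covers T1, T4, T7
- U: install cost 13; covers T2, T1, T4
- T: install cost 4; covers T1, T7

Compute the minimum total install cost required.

10

Choose Z and V: together they cover T2, T1, T4, T7 — every target.
Total install cost: 5 + 5 = 10.
No cover costs less than 10.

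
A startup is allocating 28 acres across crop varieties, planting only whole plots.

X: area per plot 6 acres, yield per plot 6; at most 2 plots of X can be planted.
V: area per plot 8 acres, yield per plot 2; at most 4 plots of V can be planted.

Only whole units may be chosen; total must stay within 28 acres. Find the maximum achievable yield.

16

This is a bounded integer knapsack.
X has the best ratio (6/6); taking only X gives at most 2×6 = 12 (stopped by the supply cap of 2).
Mixing does better — 2×X and 2×V: area 28 ≤ 28, yield 2·6 + 2·2 = 16.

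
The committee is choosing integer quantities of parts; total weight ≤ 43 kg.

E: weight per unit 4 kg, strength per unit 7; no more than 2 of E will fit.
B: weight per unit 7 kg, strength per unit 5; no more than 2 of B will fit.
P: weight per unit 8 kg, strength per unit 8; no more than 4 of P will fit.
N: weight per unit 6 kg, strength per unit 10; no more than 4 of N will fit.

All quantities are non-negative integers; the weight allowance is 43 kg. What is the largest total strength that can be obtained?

E has the best ratio (7/4); taking only E gives at most 2×7 = 14 (stopped by the supply cap of 2).
Mixing does better — 2×E, 1×P, and 4×N: weight 40 ≤ 43, strength 2·7 + 1·8 + 4·10 = 62.

62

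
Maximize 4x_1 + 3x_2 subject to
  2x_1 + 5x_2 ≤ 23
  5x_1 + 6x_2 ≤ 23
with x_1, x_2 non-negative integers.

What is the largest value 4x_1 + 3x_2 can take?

(x_1,x_2)=(4,0) is feasible, giving 16.
(x_1,x_2)=(3,1) is feasible, giving 15.
(x_1,x_2)=(3,0) is feasible, giving 12.
No feasible integer point exceeds 16.

16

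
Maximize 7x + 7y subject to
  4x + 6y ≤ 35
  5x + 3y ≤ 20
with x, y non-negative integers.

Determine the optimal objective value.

42

Relaxing integrality, the LP optimum is 42.78 at (x,y) = (0.833, 5.28), which is not an integer point.
(x,y)=(1,5): 4·1+6·5=34≤35, 5·1+3·5=20≤20, objective 42.
(x,y)=(1,4): 4·1+6·4=28≤35, 5·1+3·4=17≤20, objective 35.
Maximum is 42 at (x,y)=(1,5).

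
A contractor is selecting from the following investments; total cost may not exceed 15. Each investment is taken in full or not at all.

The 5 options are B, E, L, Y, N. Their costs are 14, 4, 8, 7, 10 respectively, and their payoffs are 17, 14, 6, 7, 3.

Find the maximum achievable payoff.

This is an integer program with binary decision variables.
Allowing fractional choices, the relaxed optimum would be about 27.4, but investments are indivisible.
B: cost 14 ≤ 15, payoff 17.
E + Y: cost 4 + 7 = 11 ≤ 15, payoff 14 + 7 = 21.
E + L: cost 4 + 8 = 12 ≤ 15, payoff 14 + 6 = 20.
Best is E and Y with total payoff 21.

21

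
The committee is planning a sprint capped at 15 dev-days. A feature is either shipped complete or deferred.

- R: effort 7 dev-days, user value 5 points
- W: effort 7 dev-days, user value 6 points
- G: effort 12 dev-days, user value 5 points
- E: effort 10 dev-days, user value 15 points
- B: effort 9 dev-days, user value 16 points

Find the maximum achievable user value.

Take B: effort 9 ≤ 15, user value 16.
No other feasible combination does better.

16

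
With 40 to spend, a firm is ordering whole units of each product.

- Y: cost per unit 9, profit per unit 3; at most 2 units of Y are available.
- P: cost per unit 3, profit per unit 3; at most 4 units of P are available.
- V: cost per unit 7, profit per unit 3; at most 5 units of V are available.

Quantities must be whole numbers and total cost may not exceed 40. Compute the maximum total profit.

This is a bounded integer knapsack.
Take 4×P and 4×V: cost 40 ≤ 40, profit 4·3 + 4·3 = 24.
P has the best ratio (3/3) and is taken to its limit of 4; remaining capacity is filled optimally with the others.

24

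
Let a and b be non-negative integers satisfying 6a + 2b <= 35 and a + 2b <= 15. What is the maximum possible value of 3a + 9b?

(a,b)=(1,7): 6·1+2·7=20≤35, 1·1+2·7=15≤15, objective 66.
(a,b)=(0,7): 6·0+2·7=14≤35, 1·0+2·7=14≤15, objective 63.
(a,b)=(2,6): 6·2+2·6=24≤35, 1·2+2·6=14≤15, objective 60.
No feasible integer point exceeds 66.

66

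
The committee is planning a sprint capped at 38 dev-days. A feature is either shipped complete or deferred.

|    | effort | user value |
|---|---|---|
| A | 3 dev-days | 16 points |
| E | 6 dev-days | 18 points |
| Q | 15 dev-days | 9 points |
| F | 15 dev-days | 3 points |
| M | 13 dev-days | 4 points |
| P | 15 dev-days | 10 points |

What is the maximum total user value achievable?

48

A + E + P: effort 3 + 6 + 15 = 24 ≤ 38, user value 16 + 18 + 10 = 44.
A + E + M + P: effort 3 + 6 + 13 + 15 = 37 ≤ 38, user value 16 + 18 + 4 + 10 = 48.
A + E + Q + M: effort 3 + 6 + 15 + 13 = 37 ≤ 38, user value 16 + 18 + 9 + 4 = 47.
Best is A, E, M, and P with total user value 48.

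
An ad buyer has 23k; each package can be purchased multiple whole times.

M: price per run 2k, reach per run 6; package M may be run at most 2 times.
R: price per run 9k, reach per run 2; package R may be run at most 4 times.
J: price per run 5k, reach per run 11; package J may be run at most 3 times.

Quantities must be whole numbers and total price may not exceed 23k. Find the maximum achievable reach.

45

This is a bounded integer knapsack.
2×M and 3×J: price 19 ≤ 23, reach 2·6 + 3·11 = 45.
1×M and 3×J: price 17 ≤ 23, reach 1·6 + 3·11 = 39.
Best is 45.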